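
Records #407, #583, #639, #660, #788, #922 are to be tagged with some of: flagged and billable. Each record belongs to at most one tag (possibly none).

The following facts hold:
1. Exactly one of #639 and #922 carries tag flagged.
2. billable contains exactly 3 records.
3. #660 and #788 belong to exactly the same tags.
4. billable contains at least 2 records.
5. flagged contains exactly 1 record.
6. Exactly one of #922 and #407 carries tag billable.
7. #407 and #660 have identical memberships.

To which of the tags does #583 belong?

#583: none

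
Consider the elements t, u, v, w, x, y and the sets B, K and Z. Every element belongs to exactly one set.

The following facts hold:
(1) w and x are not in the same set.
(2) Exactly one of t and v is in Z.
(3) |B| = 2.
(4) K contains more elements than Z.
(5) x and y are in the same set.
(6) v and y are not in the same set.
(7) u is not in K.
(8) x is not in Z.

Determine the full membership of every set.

B = {u, w}; K = {t, x, y}; Z = {v}

From (7): u ∉ K.
From (8): x ∉ Z.
(5): y matches x: y ∉ Z.
Suppose t ∈ B: no assignment then satisfies all the clues, so t ∉ B.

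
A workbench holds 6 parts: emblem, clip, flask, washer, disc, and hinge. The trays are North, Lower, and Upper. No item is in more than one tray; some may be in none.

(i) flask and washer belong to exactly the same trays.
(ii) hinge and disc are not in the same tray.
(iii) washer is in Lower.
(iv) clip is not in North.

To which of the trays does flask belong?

flask: Lower

From (iii): washer ∈ Lower.
From (iv): clip ∉ North.
(i): flask matches washer: flask ∉ North.
(i): flask matches washer: flask ∈ Lower.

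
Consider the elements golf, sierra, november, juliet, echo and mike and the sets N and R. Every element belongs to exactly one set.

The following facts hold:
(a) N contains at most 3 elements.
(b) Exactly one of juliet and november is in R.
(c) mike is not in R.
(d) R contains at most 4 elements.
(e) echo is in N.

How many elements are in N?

3

From (c): mike ∉ R.
From (e): echo ∈ N.
Only one set left: mike ∈ N.
Suppose golf ∈ N: no assignment then satisfies all the clues, so golf ∉ N.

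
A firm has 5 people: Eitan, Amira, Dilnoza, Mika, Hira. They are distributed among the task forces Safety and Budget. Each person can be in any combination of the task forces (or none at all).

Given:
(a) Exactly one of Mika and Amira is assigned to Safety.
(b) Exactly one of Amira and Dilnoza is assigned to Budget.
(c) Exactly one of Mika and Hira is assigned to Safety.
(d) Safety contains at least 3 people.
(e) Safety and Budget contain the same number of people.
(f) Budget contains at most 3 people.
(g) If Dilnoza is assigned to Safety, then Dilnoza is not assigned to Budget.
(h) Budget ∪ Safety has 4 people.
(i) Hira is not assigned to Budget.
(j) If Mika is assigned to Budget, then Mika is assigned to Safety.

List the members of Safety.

Safety = {Dilnoza, Eitan, Mika}

From (i): Hira ∉ Budget.
Suppose Eitan ∉ Safety: no assignment then satisfies all the clues, so Eitan ∈ Safety.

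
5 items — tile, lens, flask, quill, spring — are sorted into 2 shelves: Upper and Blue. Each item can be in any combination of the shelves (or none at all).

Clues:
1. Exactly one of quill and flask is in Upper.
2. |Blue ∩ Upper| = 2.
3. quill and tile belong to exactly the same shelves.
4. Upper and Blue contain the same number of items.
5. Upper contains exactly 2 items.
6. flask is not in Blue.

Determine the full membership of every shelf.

Upper = {quill, tile}; Blue = {quill, tile}

From (6): flask ∉ Blue.
Suppose tile ∉ Upper: no assignment then satisfies all the clues, so tile ∈ Upper.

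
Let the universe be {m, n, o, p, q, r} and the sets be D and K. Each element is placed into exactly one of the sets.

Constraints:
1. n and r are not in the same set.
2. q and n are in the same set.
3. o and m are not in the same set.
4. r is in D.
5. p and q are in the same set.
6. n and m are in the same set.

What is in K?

From (4): r ∈ D.
(1): n ∉ D.
(2): q matches n: q ∉ D.
(5): p matches q: p ∉ D.
(6): m matches n: m ∉ D.
Only one set left: m ∈ K.
Only one set left: n ∈ K.
Only one set left: p ∈ K.
Only one set left: q ∈ K.
(3): o ∉ K.
Only one set left: o ∈ D.

K = {m, n, p, q}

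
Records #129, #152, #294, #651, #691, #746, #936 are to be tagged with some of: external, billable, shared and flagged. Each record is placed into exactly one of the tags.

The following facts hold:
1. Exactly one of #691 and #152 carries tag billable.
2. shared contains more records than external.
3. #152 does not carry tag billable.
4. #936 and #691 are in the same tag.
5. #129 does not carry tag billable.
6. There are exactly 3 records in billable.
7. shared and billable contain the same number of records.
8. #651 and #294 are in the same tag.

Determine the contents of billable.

billable = {#691, #746, #936}

From (3): #152 ∉ billable.
From (5): #129 ∉ billable.
(1) (exactly one): #691 ∈ billable.
(4): #936 matches #691: #936 ∉ external.
(4): #936 matches #691: #936 ∈ billable.
Suppose #294 ∈ billable: no assignment then satisfies all the clues, so #294 ∉ billable.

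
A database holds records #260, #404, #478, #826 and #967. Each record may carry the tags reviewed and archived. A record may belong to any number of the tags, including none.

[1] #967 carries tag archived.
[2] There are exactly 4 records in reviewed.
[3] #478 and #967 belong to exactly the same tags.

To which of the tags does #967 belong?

From (1): #967 ∈ archived.
(3): #478 matches #967: #478 ∈ archived.
Suppose #967 ∉ reviewed: no assignment then satisfies all the clues, so #967 ∈ reviewed.

#967: archived, reviewed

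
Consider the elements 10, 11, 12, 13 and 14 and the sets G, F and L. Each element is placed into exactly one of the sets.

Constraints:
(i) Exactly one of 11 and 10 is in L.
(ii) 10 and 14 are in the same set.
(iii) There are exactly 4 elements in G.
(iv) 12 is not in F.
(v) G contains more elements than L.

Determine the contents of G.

G = {10, 12, 13, 14}

From (iv): 12 ∉ F.
Suppose 10 ∉ G: no assignment then satisfies all the clues, so 10 ∈ G.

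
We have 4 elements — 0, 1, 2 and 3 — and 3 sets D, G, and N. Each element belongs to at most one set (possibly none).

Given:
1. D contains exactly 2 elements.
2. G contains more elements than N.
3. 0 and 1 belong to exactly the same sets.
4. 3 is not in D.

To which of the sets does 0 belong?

From (4): 3 ∉ D.
Suppose 0 ∉ D: no assignment then satisfies all the clues, so 0 ∈ D.

0: D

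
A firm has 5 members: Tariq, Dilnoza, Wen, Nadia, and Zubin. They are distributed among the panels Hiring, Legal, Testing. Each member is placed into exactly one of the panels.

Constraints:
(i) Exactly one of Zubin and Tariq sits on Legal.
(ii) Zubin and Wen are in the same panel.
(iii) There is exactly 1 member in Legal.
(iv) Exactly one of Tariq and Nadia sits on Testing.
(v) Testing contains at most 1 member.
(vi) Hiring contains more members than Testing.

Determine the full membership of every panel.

Hiring = {Dilnoza, Wen, Zubin}; Legal = {Tariq}; Testing = {Nadia}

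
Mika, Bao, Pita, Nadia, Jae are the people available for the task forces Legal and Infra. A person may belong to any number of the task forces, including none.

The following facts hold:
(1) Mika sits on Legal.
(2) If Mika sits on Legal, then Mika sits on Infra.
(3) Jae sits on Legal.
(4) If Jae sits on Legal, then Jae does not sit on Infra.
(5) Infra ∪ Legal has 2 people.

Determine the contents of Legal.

Legal = {Jae, Mika}

From (1): Mika ∈ Legal.
From (3): Jae ∈ Legal.
(2): Mika ∈ Infra.
(4): Jae ∉ Infra.
Suppose Bao ∈ Legal: no assignment then satisfies all the clues, so Bao ∉ Legal.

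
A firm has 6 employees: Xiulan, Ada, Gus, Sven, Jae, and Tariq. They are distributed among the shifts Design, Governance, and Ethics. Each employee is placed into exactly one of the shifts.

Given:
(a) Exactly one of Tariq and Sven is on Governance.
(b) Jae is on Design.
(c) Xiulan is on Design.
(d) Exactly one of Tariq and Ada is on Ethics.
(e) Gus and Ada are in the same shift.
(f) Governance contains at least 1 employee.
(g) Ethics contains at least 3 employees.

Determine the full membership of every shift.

Design = {Jae, Xiulan}; Governance = {Tariq}; Ethics = {Ada, Gus, Sven}

From (b): Jae ∈ Design.
From (c): Xiulan ∈ Design.
Suppose Ada ∈ Design: no assignment then satisfies all the clues, so Ada ∉ Design.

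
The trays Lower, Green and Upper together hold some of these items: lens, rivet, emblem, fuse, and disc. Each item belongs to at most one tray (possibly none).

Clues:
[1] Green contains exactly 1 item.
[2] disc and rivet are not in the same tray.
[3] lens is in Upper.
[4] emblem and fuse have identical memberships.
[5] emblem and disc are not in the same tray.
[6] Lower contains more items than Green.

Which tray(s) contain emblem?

emblem: Lower

From (3): lens ∈ Upper.
Suppose emblem ∉ Lower: no assignment then satisfies all the clues, so emblem ∈ Lower.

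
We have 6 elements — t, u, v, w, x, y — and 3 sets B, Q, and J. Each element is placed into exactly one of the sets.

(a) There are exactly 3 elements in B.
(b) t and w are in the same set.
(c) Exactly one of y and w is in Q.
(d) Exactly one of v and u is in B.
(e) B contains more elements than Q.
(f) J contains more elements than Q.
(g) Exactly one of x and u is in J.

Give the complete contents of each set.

B = {t, u, w}; Q = {y}; J = {v, x}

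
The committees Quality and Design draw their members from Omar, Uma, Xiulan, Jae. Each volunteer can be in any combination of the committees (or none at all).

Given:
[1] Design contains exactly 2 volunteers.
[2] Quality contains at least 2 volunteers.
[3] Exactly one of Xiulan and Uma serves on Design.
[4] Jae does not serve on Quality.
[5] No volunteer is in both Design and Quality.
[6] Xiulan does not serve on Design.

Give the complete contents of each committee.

From (4): Jae ∉ Quality.
From (6): Xiulan ∉ Design.
(3) (exactly one): Uma ∈ Design.
(5) (disjoint): Uma ∉ Quality.
(2): only 2 candidates remain for Quality, so all are in.
(5) (disjoint): Omar ∉ Design.
(1): only 2 candidates remain for Design, so all are in.

Quality = {Omar, Xiulan}; Design = {Jae, Uma}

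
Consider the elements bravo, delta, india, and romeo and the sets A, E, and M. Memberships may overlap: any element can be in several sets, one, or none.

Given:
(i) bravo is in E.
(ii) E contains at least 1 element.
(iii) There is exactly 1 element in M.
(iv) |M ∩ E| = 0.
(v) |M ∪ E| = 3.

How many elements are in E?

2

From (i): bravo ∈ E.
Suppose bravo ∈ M: no assignment then satisfies all the clues, so bravo ∉ M.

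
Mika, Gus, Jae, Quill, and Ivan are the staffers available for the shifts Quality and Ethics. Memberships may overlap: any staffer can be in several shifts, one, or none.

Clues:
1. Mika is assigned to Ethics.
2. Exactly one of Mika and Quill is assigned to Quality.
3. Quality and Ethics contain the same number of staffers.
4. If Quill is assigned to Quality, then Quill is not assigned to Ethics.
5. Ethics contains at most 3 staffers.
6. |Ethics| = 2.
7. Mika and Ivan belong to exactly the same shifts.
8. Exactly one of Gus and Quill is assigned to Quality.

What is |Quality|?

2

From (1): Mika ∈ Ethics.
(7): Ivan matches Mika: Ivan ∈ Ethics.
(6): Ethics already has 2, so the rest are out.
Suppose Mika ∈ Quality: no assignment then satisfies all the clues, so Mika ∉ Quality.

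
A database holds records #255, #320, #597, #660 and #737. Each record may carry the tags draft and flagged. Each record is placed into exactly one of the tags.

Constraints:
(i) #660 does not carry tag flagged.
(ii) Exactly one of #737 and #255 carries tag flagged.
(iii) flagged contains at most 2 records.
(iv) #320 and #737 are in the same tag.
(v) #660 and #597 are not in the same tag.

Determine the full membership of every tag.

draft = {#320, #660, #737}; flagged = {#255, #597}

From (i): #660 ∉ flagged.
Only one tag left: #660 ∈ draft.
(v): #597 ∉ draft.
Only one tag left: #597 ∈ flagged.
Suppose #255 ∈ draft: no assignment then satisfies all the clues, so #255 ∉ draft.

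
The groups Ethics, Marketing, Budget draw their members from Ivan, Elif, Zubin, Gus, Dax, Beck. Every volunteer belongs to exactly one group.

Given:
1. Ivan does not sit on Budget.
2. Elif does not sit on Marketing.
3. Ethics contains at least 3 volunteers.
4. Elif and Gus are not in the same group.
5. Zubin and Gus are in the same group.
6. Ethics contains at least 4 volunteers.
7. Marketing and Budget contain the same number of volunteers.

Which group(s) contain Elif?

From (1): Ivan ∉ Budget.
From (2): Elif ∉ Marketing.
Suppose Elif ∈ Ethics: no assignment then satisfies all the clues, so Elif ∉ Ethics.

Elif: Budget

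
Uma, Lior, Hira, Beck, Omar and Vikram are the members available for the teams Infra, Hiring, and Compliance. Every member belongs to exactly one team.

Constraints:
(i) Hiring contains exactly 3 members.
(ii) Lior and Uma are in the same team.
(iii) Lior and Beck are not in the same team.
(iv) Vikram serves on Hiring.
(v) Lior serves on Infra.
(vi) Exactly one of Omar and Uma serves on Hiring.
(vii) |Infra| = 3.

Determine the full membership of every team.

From (iv): Vikram ∈ Hiring.
From (v): Lior ∈ Infra.
(ii): Uma matches Lior: Uma ∈ Infra.
(iii): Beck ∉ Infra.
(vi) (exactly one): Omar ∈ Hiring.
(vii): only 3 candidates remain for Infra, so all are in.
(i): only 3 candidates remain for Hiring, so all are in.

Infra = {Hira, Lior, Uma}; Hiring = {Beck, Omar, Vikram}; Compliance = {}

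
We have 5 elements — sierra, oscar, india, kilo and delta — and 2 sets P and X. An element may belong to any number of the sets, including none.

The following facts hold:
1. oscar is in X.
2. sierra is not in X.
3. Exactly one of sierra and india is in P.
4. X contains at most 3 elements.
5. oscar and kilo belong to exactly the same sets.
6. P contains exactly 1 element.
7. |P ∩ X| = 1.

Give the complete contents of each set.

P = {india}; X = {india, kilo, oscar}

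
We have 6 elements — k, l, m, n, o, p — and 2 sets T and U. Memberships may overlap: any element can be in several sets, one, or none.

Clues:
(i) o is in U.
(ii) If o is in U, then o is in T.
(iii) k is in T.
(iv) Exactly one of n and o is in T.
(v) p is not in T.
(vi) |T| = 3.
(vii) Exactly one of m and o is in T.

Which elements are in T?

From (i): o ∈ U.
From (iii): k ∈ T.
From (v): p ∉ T.
(ii): o ∈ T.
(iv) (exactly one): n ∉ T.
(vii) (exactly one): m ∉ T.
(vi): only 3 candidates remain for T, so all are in.

T = {k, l, o}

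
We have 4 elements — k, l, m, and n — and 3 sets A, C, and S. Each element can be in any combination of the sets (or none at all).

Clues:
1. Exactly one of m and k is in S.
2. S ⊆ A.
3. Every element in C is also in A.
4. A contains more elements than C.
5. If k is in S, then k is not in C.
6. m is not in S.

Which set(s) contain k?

From (6): m ∉ S.
(1) (exactly one): k ∈ S.
(2) with k ∈ S: k ∈ A.
(5): k ∉ C.

k: A, S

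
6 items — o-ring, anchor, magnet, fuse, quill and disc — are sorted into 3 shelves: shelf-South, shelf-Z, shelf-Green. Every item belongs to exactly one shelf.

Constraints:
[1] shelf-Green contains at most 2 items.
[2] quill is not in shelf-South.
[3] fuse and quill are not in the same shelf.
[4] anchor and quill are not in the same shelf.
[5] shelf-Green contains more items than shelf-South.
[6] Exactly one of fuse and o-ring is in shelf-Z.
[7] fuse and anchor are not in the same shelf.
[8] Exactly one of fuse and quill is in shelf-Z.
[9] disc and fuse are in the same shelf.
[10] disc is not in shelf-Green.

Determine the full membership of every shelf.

shelf-South = {anchor}; shelf-Z = {disc, fuse, magnet}; shelf-Green = {o-ring, quill}

From (2): quill ∉ shelf-South.
From (10): disc ∉ shelf-Green.
(9): fuse matches disc: fuse ∉ shelf-Green.
Suppose o-ring ∈ shelf-South: no assignment then satisfies all the clues, so o-ring ∉ shelf-South.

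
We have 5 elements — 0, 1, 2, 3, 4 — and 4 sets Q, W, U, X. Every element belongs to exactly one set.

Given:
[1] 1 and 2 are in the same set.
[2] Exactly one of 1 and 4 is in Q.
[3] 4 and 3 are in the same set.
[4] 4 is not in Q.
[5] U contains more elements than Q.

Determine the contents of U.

From (4): 4 ∉ Q.
(2) (exactly one): 1 ∈ Q.
(3): 3 matches 4: 3 ∉ Q.
(1): 2 matches 1: 2 ∈ Q.
Suppose 0 ∉ U: no assignment then satisfies all the clues, so 0 ∈ U.

U = {0, 3, 4}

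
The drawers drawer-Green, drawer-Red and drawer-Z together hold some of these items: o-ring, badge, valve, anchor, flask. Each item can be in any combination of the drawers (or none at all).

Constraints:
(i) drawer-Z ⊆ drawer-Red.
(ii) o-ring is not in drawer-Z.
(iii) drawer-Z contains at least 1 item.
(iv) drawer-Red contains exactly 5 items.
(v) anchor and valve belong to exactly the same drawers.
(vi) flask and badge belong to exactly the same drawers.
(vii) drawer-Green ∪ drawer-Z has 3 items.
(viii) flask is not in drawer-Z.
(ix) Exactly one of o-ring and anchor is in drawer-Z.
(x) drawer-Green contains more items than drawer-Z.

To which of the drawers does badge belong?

From (ii): o-ring ∉ drawer-Z.
From (viii): flask ∉ drawer-Z.
(iv): only 5 candidates remain for drawer-Red, so all are in.
(vi): badge matches flask: badge ∉ drawer-Z.
(ix) (exactly one): anchor ∈ drawer-Z.
(v): valve matches anchor: valve ∈ drawer-Z.
Suppose badge ∈ drawer-Green: no assignment then satisfies all the clues, so badge ∉ drawer-Green.

badge: drawer-Red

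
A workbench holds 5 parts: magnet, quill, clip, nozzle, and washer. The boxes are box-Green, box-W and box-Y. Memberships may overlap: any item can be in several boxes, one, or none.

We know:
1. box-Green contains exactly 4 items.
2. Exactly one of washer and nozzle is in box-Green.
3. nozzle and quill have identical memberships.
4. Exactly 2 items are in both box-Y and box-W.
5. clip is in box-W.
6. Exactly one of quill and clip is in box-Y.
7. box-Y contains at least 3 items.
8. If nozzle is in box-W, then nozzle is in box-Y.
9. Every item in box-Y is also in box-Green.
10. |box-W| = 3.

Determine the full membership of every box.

box-Green = {clip, magnet, nozzle, quill}; box-W = {clip, nozzle, quill}; box-Y = {magnet, nozzle, quill}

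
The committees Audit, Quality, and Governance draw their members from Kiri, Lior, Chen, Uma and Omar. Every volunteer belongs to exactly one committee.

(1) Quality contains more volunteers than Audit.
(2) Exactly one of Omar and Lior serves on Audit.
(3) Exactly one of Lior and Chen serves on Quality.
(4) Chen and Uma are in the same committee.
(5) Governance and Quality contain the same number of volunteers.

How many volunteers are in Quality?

2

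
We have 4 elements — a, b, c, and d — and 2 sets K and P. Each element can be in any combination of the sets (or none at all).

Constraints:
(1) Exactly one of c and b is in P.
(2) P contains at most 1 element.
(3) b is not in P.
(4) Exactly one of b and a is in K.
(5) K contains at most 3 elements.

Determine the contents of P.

From (3): b ∉ P.
(1) (exactly one): c ∈ P.
(2): P already has 1, so the rest are out.

P = {c}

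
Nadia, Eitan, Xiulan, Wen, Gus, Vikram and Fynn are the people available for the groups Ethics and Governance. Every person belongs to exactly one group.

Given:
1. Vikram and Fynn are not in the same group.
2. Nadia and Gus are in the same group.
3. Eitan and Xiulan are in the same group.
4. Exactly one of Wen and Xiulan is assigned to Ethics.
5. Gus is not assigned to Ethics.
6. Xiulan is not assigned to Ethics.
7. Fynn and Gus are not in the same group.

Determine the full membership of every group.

Ethics = {Fynn, Wen}; Governance = {Eitan, Gus, Nadia, Vikram, Xiulan}

From (5): Gus ∉ Ethics.
From (6): Xiulan ∉ Ethics.
(2): Nadia matches Gus: Nadia ∉ Ethics.
(3): Eitan matches Xiulan: Eitan ∉ Ethics.
(4) (exactly one): Wen ∈ Ethics.
Only one group left: Nadia ∈ Governance.
Only one group left: Eitan ∈ Governance.
Only one group left: Xiulan ∈ Governance.
Only one group left: Gus ∈ Governance.
(7): Fynn ∉ Governance.
Only one group left: Fynn ∈ Ethics.
Only one group left: Vikram ∈ Governance.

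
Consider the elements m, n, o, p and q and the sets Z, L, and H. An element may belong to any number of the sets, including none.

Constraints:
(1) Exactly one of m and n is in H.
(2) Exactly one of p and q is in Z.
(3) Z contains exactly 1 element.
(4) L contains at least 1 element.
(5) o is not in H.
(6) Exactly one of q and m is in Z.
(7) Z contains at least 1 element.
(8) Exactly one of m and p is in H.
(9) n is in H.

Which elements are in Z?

From (5): o ∉ H.
From (9): n ∈ H.
(1) (exactly one): m ∉ H.
(8) (exactly one): p ∈ H.
Suppose m ∈ Z: no assignment then satisfies all the clues, so m ∉ Z.

Z = {q}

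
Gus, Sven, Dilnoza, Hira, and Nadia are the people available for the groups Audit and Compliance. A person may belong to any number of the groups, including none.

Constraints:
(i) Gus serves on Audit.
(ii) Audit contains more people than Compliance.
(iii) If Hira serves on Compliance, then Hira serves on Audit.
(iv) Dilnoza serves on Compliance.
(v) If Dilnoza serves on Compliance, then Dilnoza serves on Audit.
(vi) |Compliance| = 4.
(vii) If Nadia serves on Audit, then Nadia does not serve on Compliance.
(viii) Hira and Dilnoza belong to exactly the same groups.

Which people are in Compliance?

Compliance = {Dilnoza, Gus, Hira, Sven}

From (i): Gus ∈ Audit.
From (iv): Dilnoza ∈ Compliance.
(v): Dilnoza ∈ Audit.
(viii): Hira matches Dilnoza: Hira ∈ Audit.
(viii): Hira matches Dilnoza: Hira ∈ Compliance.
Suppose Gus ∉ Compliance: no assignment then satisfies all the clues, so Gus ∈ Compliance.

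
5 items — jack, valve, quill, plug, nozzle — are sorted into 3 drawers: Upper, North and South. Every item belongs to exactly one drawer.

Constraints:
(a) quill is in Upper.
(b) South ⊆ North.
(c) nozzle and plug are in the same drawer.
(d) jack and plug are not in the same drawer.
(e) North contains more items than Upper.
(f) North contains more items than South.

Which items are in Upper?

Upper = {jack, quill}

From (a): quill ∈ Upper.
Suppose jack ∉ Upper: no assignment then satisfies all the clues, so jack ∈ Upper.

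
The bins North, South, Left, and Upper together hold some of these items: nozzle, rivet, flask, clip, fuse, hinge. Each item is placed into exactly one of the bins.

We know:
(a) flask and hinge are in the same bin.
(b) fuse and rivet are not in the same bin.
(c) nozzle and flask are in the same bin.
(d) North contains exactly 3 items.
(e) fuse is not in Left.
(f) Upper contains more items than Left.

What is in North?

North = {flask, hinge, nozzle}

From (e): fuse ∉ Left.
Suppose nozzle ∉ North: no assignment then satisfies all the clues, so nozzle ∈ North.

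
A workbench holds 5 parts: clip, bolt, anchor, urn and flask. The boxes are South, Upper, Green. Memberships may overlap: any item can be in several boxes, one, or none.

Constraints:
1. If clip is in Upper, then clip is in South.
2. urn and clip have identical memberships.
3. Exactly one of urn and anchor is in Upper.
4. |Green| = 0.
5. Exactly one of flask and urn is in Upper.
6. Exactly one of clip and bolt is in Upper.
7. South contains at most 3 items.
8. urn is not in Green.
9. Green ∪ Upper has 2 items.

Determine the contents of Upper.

From (8): urn ∉ Green.
(2): clip matches urn: clip ∉ Green.
(4): Green already has 0, so the rest are out.
Suppose clip ∉ Upper: no assignment then satisfies all the clues, so clip ∈ Upper.

Upper = {clip, urn}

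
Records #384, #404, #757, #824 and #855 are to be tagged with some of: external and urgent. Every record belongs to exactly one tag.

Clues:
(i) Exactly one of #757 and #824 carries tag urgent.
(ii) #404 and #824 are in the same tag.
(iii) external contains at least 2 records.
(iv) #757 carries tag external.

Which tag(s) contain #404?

From (iv): #757 ∈ external.
(i) (exactly one): #824 ∈ urgent.
(ii): #404 matches #824: #404 ∉ external.
(ii): #404 matches #824: #404 ∈ urgent.

#404: urgent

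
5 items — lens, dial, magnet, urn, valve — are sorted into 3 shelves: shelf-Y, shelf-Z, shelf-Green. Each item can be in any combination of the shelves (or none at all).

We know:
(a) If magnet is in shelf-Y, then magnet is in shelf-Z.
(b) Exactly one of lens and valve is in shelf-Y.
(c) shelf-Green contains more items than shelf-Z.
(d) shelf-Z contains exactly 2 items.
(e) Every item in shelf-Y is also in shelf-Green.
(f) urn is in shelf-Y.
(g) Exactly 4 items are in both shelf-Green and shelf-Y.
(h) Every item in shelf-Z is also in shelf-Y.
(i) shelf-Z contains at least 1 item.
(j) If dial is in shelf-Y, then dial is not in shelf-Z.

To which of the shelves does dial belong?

From (f): urn ∈ shelf-Y.
(e) with urn ∈ shelf-Y: urn ∈ shelf-Green.
Suppose dial ∉ shelf-Y: no assignment then satisfies all the clues, so dial ∈ shelf-Y.

dial: shelf-Green, shelf-Y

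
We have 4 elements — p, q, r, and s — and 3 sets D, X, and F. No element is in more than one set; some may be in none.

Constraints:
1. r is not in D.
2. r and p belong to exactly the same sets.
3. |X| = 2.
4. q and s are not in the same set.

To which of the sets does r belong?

From (1): r ∉ D.
(2): p matches r: p ∉ D.
Suppose r ∉ X: no assignment then satisfies all the clues, so r ∈ X.

r: X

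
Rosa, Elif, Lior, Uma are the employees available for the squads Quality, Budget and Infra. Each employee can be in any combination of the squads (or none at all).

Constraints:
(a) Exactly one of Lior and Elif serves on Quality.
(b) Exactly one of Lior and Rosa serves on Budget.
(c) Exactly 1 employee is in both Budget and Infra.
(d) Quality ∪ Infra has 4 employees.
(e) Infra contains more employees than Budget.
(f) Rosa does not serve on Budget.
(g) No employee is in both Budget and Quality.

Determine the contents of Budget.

From (f): Rosa ∉ Budget.
(b) (exactly one): Lior ∈ Budget.
(g) (disjoint): Lior ∉ Quality.
(a) (exactly one): Elif ∈ Quality.
(g) (disjoint): Elif ∉ Budget.
Suppose Uma ∈ Budget: no assignment then satisfies all the clues, so Uma ∉ Budget.

Budget = {Lior}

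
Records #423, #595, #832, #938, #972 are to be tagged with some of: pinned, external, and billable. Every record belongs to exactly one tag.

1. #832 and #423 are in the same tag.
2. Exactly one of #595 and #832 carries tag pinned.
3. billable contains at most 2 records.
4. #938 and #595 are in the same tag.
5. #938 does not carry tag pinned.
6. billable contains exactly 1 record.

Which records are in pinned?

pinned = {#423, #832}

From (5): #938 ∉ pinned.
(4): #595 matches #938: #595 ∉ pinned.
(2) (exactly one): #832 ∈ pinned.
(1): #423 matches #832: #423 ∈ pinned.
Suppose #972 ∈ pinned: no assignment then satisfies all the clues, so #972 ∉ pinned.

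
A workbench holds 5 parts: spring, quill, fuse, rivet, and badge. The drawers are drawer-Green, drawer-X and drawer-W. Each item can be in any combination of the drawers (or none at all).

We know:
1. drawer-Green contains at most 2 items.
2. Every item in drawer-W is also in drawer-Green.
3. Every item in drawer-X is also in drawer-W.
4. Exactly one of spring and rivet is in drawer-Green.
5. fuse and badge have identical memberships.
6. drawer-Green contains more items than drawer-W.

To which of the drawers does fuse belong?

fuse: none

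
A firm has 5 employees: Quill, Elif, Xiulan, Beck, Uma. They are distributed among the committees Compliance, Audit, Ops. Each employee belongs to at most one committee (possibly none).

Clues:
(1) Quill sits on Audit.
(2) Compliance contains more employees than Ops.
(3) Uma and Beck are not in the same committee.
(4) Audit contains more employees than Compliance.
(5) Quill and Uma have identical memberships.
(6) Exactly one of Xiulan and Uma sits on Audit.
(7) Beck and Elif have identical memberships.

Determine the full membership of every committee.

Compliance = {Xiulan}; Audit = {Quill, Uma}; Ops = {}

From (1): Quill ∈ Audit.
(5): Uma matches Quill: Uma ∉ Compliance.
(5): Uma matches Quill: Uma ∈ Audit.
(6) (exactly one): Xiulan ∉ Audit.
(3): Beck ∉ Audit.
(7): Elif matches Beck: Elif ∉ Audit.
Suppose Elif ∈ Compliance: no assignment then satisfies all the clues, so Elif ∉ Compliance.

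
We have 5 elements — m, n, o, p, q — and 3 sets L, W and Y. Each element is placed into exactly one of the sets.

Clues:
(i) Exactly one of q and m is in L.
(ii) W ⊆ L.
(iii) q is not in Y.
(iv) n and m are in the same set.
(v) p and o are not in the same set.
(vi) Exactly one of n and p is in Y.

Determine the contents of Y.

Y = {m, n, o}

From (iii): q ∉ Y.
Suppose m ∉ Y: no assignment then satisfies all the clues, so m ∈ Y.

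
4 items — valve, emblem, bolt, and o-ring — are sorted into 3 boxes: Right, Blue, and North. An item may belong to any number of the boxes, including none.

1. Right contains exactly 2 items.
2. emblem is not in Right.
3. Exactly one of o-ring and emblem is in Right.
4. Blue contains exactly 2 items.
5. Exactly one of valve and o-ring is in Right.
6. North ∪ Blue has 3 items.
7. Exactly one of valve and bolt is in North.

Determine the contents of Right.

Right = {bolt, o-ring}

From (2): emblem ∉ Right.
(3) (exactly one): o-ring ∈ Right.
(5) (exactly one): valve ∉ Right.
(1): only 2 candidates remain for Right, so all are in.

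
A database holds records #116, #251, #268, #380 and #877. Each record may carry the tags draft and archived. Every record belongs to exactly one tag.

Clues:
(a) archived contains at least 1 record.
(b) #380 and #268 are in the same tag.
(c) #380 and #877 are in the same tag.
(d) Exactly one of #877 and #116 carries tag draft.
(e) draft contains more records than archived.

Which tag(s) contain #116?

#116: archived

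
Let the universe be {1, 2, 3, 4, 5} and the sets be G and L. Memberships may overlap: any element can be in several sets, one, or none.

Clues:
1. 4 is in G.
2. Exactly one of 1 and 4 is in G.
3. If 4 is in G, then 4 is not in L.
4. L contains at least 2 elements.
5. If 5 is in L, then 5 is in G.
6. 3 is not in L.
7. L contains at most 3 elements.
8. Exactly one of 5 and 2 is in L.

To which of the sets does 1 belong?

1: L

From (1): 4 ∈ G.
From (6): 3 ∉ L.
(2) (exactly one): 1 ∉ G.
(3): 4 ∉ L.
Suppose 1 ∉ L: no assignment then satisfies all the clues, so 1 ∈ L.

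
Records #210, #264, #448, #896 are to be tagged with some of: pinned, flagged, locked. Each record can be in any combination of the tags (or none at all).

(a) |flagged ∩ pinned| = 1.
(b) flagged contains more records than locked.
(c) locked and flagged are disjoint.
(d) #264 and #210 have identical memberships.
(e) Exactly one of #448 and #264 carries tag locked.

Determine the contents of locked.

locked = {#448}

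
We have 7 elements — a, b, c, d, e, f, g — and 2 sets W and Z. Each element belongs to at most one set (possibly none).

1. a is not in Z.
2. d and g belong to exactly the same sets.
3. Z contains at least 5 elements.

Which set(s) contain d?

d: Z

From (1): a ∉ Z.
Suppose d ∈ W: no assignment then satisfies all the clues, so d ∉ W.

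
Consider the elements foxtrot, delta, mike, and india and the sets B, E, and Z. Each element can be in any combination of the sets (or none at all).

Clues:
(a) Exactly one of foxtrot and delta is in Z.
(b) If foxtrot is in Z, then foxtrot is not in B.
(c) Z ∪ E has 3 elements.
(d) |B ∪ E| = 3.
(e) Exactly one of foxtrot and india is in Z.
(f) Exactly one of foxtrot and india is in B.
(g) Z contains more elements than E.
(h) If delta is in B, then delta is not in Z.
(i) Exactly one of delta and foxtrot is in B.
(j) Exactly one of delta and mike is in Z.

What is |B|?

3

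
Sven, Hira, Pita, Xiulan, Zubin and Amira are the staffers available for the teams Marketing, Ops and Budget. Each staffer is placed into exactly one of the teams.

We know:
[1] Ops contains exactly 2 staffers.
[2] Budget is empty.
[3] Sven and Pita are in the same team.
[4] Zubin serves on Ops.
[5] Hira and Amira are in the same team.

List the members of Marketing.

Marketing = {Amira, Hira, Pita, Sven}

From (4): Zubin ∈ Ops.
(2): Budget already has 0, so the rest are out.
Suppose Sven ∉ Marketing: no assignment then satisfies all the clues, so Sven ∈ Marketing.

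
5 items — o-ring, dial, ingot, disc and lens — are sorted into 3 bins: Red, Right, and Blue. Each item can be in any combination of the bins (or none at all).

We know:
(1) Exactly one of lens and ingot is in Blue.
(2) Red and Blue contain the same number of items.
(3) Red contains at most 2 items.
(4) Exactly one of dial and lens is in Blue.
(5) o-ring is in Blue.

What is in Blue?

Blue = {lens, o-ring}

From (5): o-ring ∈ Blue.
Suppose dial ∈ Blue: no assignment then satisfies all the clues, so dial ∉ Blue.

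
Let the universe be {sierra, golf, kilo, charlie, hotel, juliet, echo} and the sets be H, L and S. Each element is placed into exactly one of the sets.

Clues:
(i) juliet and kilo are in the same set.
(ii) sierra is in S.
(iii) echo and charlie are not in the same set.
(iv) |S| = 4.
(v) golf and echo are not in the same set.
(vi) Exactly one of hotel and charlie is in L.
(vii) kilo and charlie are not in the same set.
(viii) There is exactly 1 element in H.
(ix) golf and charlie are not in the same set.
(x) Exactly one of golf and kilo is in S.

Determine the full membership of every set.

H = {charlie}; L = {golf, hotel}; S = {echo, juliet, kilo, sierra}

From (ii): sierra ∈ S.
Suppose golf ∈ H: no assignment then satisfies all the clues, so golf ∉ H.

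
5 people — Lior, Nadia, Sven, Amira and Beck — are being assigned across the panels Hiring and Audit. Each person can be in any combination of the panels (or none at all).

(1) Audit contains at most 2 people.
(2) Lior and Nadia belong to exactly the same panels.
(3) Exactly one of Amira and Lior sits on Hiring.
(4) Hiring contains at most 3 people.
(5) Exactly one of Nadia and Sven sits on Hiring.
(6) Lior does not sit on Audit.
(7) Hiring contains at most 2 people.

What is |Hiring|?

2

From (6): Lior ∉ Audit.
(2): Nadia matches Lior: Nadia ∉ Audit.
Suppose Beck ∈ Hiring: no assignment then satisfies all the clues, so Beck ∉ Hiring.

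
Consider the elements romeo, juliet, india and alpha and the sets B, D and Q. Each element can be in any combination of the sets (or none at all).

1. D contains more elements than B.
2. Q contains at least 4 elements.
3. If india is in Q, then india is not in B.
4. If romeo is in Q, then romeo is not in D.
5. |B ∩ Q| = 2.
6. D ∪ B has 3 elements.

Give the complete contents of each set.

B = {alpha, juliet}; D = {alpha, india, juliet}; Q = {alpha, india, juliet, romeo}

(2): only 4 candidates remain for Q, so all are in.
(3): india ∉ B.
(4): romeo ∉ D.
Suppose romeo ∈ B: no assignment then satisfies all the clues, so romeo ∉ B.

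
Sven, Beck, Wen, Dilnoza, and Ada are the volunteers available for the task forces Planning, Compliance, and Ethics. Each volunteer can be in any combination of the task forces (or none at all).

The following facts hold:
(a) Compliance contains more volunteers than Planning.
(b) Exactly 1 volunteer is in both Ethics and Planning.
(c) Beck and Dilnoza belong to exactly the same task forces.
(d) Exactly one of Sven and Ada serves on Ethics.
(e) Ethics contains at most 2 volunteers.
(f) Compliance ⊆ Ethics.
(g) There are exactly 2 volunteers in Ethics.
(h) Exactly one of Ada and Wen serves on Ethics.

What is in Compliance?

Compliance = {Sven, Wen}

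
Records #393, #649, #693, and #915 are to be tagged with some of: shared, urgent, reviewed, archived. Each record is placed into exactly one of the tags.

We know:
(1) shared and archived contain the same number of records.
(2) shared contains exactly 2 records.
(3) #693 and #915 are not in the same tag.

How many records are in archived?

2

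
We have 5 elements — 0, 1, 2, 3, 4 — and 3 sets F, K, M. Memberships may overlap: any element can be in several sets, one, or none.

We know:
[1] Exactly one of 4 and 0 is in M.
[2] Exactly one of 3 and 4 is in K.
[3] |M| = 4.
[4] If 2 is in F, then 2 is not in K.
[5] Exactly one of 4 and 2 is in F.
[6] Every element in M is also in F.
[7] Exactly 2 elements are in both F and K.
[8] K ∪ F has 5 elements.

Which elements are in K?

K = {0, 1, 4}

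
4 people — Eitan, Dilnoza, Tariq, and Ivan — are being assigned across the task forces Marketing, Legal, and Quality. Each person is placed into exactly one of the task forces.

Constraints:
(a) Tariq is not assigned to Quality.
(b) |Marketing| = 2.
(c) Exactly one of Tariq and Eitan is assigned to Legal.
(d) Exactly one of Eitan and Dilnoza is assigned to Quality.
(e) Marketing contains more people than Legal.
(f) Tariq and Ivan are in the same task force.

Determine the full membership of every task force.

Marketing = {Ivan, Tariq}; Legal = {Eitan}; Quality = {Dilnoza}

From (a): Tariq ∉ Quality.
(f): Ivan matches Tariq: Ivan ∉ Quality.
Suppose Eitan ∈ Marketing: no assignment then satisfies all the clues, so Eitan ∉ Marketing.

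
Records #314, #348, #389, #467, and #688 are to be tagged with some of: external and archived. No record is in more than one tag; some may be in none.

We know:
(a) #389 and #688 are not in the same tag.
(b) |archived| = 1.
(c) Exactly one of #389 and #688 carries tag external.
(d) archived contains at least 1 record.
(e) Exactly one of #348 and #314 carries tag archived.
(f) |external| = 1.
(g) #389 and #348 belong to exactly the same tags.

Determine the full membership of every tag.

external = {#688}; archived = {#314}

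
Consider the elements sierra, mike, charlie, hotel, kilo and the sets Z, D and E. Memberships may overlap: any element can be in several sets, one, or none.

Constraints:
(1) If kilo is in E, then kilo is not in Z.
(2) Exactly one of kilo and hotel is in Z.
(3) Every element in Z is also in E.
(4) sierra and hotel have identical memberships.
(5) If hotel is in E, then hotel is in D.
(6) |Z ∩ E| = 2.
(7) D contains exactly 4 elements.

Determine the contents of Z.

Z = {hotel, sierra}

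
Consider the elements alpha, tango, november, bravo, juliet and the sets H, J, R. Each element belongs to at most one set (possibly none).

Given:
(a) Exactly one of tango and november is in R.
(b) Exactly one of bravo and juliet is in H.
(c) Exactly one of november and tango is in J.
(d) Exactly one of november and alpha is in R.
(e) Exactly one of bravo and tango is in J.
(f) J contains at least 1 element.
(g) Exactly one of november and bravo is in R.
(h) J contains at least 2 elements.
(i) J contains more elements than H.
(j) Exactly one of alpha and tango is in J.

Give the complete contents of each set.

H = {bravo}; J = {juliet, tango}; R = {november}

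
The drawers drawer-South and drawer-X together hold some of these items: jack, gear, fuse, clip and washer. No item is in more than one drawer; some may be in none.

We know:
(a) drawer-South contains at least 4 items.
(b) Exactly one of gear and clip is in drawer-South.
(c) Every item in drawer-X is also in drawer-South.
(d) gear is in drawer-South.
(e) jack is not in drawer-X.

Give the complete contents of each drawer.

From (d): gear ∈ drawer-South.
From (e): jack ∉ drawer-X.
(b) (exactly one): clip ∉ drawer-South.
(c) contrapositive: clip ∉ drawer-X.
(a): only 4 candidates remain for drawer-South, so all are in.

drawer-South = {fuse, gear, jack, washer}; drawer-X = {}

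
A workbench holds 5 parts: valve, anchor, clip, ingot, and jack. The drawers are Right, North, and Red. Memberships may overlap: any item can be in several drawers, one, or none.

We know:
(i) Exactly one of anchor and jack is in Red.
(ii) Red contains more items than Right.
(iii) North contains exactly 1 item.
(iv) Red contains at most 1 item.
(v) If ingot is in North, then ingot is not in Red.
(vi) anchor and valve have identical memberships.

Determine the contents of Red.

Red = {jack}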